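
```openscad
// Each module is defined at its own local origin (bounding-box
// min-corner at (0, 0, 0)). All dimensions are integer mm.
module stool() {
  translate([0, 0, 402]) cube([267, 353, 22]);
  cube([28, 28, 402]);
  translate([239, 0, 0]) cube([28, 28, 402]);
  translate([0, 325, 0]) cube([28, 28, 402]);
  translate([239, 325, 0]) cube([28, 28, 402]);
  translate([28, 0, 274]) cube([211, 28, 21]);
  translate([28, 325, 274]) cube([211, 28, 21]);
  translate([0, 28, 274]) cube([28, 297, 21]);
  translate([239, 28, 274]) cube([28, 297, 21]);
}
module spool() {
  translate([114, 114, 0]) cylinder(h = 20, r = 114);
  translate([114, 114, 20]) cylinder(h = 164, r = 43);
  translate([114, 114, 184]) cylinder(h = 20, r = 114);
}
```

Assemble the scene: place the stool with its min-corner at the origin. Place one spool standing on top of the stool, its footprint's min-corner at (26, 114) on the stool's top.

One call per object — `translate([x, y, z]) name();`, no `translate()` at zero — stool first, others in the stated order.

stool();
translate([26, 114, 424]) spool();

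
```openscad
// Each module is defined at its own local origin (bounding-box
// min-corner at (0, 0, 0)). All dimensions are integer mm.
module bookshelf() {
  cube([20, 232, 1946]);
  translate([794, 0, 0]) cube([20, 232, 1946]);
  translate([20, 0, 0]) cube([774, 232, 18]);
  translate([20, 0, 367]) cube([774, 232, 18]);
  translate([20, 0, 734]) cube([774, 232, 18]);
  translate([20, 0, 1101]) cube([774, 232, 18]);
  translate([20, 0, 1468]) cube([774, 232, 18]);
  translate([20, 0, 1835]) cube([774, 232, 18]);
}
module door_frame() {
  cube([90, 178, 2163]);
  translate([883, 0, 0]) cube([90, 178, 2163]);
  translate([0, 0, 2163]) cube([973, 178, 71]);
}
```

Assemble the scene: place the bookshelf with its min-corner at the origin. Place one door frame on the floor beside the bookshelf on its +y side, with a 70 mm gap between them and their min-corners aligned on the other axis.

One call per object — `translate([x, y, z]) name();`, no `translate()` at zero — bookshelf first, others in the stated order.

bookshelf();
translate([0, 302, 0]) door_frame();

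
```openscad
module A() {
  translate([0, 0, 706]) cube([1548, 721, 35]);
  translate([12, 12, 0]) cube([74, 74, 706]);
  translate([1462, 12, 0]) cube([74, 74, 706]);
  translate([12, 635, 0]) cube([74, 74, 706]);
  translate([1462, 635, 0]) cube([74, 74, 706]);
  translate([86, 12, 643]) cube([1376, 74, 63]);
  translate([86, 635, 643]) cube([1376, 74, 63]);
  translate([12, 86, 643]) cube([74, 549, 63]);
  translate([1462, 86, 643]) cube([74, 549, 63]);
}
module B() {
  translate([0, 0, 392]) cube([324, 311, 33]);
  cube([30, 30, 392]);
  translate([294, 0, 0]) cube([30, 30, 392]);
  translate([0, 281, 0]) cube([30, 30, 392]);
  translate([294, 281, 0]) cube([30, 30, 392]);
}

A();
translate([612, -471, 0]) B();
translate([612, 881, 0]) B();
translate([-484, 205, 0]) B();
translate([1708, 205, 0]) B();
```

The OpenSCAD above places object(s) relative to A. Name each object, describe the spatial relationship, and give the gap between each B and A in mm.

Each stool's nearest face is 160 mm from the table's bounding box.

A is a table. B is a stool. Four stools sit around the table at the −y, +y, −x, +x sides. The gap between each stool and the table is 160 mm.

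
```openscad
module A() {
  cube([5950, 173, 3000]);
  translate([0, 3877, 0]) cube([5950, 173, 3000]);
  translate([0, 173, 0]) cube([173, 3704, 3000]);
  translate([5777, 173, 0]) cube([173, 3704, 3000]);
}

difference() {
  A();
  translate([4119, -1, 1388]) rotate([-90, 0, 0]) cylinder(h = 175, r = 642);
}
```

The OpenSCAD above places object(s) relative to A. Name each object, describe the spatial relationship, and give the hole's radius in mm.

A is a house frame. The house frame has a circular hole through its front wall. The hole's radius is 642 mm.

The subtracted cylinder has r = 642 mm.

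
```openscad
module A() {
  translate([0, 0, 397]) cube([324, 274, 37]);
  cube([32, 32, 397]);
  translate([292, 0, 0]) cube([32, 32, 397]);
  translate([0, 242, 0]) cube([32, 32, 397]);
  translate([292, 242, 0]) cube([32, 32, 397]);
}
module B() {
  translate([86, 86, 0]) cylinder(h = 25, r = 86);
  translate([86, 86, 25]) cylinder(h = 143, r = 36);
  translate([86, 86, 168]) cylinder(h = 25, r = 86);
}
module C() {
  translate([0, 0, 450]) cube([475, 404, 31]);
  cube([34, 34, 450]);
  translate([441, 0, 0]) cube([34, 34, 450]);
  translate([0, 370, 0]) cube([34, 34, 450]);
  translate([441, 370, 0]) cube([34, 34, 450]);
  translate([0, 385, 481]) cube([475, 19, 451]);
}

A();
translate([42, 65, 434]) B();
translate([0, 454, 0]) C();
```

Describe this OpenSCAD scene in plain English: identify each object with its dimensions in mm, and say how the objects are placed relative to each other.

A is a simple wooden stool: a rectangular seat 324 mm (x) by 274 mm (y), 37 mm thick, top face at z = 434 mm, on four square legs, each 32×32 mm in cross-section. The legs rest on z = 0, each flush with a corner of the seat.

B is a spool: two coaxial disc flanges of radius 86 mm and thickness 25 mm, joined by a core cylinder of radius 36 mm and height 143 mm. The lower flange rests on z = 0 and the three cylinders share a vertical axis.

C is a chair. The seat is a 475×404×31 mm slab with its top at z = 481 mm, on four 34×34 mm corner legs (flush with the seat edges, standing on z = 0). A flat backrest 19 mm thick, 451 mm tall, spans the full seat width and rises from the seat top along its +y edge, rear face flush with the rear of the seat.

The spool is on top of the stool. The chair is on the floor beside the stool on its +y side.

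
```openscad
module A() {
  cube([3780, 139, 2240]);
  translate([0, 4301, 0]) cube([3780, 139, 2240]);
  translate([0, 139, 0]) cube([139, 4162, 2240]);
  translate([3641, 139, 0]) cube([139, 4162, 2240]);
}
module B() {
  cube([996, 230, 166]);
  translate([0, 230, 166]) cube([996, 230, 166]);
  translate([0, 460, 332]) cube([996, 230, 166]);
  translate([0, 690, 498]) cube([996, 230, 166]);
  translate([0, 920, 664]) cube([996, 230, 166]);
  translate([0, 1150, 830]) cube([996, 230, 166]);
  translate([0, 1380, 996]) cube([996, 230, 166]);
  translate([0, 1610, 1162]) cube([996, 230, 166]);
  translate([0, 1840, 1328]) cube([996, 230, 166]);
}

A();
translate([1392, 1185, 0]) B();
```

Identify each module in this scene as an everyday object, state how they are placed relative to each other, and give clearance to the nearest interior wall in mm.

Clearances: x = 1253, y = 1046; minimum 1046 mm.

A is a house frame. B is a staircase. The staircase sits inside the house frame, centred. The clearance to the nearest interior wall is 1046 mm.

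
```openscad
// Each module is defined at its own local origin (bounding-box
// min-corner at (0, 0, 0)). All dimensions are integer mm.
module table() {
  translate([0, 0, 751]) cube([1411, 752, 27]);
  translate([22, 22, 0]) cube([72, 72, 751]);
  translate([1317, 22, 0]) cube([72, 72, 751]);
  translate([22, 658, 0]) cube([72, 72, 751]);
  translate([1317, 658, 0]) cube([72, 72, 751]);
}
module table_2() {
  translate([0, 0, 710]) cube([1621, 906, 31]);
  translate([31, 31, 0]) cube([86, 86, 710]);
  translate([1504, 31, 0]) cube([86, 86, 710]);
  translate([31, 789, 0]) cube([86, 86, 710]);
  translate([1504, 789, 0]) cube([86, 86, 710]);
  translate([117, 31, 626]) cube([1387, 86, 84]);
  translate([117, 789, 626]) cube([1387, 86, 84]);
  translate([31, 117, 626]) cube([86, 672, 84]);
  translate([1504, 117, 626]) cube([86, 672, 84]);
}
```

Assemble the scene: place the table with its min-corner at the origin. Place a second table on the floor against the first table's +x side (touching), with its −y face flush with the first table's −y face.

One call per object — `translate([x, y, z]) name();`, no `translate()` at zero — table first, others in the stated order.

table();
translate([1411, 0, 0]) table_2();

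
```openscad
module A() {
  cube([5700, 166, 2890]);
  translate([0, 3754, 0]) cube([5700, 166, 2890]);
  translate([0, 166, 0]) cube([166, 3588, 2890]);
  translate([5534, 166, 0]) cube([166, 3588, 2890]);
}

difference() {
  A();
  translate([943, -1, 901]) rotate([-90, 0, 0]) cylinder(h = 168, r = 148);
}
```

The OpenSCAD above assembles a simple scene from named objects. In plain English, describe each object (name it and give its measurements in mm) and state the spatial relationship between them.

A is a box-shaped house frame (walls only): outside footprint 5700×3920 mm, wall height 2890 mm, wall thickness 166 mm. The two y-facing walls run the full x-width; the two x-facing walls fit between the inner faces of the y-facing walls.

The house frame has a circular hole of radius 148 mm through its front wall, centred at (x = 943, z = 901).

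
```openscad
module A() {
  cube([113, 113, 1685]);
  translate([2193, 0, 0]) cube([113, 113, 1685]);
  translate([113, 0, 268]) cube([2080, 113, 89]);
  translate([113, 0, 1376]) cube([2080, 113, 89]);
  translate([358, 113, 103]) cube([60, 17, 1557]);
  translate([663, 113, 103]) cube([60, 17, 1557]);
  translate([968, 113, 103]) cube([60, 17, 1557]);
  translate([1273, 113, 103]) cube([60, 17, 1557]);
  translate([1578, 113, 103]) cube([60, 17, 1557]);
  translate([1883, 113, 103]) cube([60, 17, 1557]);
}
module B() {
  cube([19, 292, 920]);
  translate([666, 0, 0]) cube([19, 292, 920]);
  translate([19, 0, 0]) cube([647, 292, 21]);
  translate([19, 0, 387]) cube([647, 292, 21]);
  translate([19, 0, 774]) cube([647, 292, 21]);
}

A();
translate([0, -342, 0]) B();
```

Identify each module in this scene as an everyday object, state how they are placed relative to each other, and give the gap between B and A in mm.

The bookshelf's nearest face is 50 mm from the fence section's −y face.

A is a fence section. B is a bookshelf. The bookshelf is on the floor beside the fence section on its −y side. The gap between the bookshelf and the fence section is 50 mm.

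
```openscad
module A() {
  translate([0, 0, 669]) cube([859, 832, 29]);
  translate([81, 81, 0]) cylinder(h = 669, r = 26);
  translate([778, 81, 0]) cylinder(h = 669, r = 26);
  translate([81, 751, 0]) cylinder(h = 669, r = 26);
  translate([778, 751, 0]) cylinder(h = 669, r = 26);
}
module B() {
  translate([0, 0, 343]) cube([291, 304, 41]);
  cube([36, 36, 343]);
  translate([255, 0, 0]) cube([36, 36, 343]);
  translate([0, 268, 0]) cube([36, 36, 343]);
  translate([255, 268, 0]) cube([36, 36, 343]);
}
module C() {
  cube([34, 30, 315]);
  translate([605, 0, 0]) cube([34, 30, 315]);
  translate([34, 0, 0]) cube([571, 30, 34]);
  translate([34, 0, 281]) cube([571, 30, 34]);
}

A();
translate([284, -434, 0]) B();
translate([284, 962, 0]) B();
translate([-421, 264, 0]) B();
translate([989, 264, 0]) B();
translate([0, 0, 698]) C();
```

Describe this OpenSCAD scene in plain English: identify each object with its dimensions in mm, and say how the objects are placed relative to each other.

A is a rectangular dining table. The top is 859×832×29 mm with its upper surface at z = 698 mm. It stands on four round legs of 52 mm diameter, each leg's bounding box inset 55 mm from the nearest pair of top edges, running from the floor to the underside of the top.

B is a four-legged stool. The seat is 291×304 mm, 41 mm thick, top at z = 384 mm. It stands on four square legs, each 36×36 mm in cross-section, from z = 0 to the seat underside, each flush with a corner of the seat.

C is a picture frame with a 571×247 mm rectangular opening (x by z) and a uniform 34 mm border on every side. Frame depth is 30 mm along y. It is built from two vertical stiles running the full outside height and two horizontal rails spanning the gap between the stiles.

Four stools sit around the table at the −y, +y, −x, +x sides. The picture frame is on top of the table.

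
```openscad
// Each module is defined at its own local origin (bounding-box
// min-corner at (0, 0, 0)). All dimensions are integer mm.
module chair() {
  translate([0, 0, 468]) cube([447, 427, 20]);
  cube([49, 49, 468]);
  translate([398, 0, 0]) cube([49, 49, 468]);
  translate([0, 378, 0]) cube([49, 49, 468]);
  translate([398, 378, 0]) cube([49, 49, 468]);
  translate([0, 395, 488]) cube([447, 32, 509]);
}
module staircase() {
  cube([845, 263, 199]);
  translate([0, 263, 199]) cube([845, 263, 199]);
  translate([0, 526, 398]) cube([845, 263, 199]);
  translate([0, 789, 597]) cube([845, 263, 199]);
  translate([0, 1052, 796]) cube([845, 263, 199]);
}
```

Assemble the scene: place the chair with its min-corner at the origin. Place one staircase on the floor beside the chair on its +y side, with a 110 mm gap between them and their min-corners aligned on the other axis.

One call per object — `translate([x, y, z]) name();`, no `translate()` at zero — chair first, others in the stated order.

chair();
translate([0, 537, 0]) staircase();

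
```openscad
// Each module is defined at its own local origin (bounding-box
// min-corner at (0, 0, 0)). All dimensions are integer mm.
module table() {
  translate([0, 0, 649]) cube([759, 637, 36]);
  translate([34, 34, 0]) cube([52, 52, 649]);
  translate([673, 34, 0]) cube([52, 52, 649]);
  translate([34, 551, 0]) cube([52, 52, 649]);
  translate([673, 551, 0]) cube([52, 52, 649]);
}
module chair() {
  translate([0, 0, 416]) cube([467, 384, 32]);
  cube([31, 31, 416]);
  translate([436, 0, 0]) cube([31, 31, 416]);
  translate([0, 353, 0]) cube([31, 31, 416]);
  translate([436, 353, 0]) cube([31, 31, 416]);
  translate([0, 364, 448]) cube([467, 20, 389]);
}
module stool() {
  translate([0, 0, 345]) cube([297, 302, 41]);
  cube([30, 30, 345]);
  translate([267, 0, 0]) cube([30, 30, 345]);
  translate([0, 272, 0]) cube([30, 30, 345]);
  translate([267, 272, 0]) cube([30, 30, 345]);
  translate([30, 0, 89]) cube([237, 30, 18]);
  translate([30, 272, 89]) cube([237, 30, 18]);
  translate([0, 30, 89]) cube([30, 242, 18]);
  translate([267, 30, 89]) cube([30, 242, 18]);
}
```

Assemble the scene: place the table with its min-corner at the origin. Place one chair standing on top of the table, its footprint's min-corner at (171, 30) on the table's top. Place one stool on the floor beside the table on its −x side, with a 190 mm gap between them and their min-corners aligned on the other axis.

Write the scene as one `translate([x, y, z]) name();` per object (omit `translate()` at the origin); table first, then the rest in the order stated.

table();
translate([171, 30, 685]) chair();
translate([-487, 0, 0]) stool();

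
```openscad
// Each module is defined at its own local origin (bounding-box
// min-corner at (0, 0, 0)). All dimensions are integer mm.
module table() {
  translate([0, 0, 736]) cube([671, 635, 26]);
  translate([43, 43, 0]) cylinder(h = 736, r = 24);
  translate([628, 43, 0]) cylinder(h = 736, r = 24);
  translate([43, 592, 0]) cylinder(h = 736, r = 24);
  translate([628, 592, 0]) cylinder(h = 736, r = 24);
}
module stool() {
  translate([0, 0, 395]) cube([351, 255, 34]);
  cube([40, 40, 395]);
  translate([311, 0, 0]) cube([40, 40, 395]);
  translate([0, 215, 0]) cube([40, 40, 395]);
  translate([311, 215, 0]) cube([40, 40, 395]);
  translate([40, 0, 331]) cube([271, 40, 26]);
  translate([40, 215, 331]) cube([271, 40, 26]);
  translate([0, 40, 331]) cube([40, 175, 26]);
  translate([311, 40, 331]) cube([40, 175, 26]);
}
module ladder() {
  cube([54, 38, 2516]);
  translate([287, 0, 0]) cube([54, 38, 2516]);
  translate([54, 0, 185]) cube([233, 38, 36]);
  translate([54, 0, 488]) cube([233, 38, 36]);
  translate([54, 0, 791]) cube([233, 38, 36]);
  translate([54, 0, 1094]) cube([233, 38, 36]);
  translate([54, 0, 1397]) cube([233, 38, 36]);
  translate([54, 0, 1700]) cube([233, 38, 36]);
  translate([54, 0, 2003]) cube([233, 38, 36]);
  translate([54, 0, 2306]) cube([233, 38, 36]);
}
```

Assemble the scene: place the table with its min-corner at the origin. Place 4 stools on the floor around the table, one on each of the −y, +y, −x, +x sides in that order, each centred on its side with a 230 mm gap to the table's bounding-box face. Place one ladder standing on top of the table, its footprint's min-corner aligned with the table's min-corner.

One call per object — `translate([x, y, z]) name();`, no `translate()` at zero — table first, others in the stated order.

table();
translate([160, -485, 0]) stool();
translate([160, 865, 0]) stool();
translate([-581, 190, 0]) stool();
translate([901, 190, 0]) stool();
translate([0, 0, 762]) ladder();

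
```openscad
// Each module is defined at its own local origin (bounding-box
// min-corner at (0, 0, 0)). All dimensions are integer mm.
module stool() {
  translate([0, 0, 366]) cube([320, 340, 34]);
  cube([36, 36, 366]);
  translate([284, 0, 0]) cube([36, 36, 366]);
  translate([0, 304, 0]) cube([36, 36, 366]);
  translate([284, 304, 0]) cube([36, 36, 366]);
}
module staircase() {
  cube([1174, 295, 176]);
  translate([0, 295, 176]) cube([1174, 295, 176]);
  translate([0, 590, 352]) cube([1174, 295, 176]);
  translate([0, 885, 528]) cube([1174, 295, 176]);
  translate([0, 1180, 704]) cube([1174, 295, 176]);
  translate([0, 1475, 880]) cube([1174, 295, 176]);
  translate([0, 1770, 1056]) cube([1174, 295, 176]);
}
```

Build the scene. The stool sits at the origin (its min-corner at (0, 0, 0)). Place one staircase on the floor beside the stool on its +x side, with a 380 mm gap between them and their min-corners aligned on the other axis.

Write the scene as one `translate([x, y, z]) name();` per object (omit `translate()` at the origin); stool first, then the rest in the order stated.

stool();
translate([700, 0, 0]) staircase();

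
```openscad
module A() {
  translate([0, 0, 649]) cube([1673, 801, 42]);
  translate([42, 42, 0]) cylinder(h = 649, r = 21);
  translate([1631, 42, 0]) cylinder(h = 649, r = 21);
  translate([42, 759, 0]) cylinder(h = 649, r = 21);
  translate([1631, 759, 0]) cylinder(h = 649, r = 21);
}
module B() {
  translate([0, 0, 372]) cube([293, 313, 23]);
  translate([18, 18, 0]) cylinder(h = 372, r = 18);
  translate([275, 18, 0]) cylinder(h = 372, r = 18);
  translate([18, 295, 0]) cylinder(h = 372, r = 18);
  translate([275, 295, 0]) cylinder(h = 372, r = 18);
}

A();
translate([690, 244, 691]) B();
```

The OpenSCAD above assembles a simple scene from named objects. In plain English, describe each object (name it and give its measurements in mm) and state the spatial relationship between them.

A is a table: top 1673 mm (x) × 801 mm (y), 42 mm thick, upper face at z = 691 mm, on four round legs of 42 mm diameter, each leg's bounding box inset 21 mm from the nearest pair of top edges, running from z = 0 to the bottom of the top.

B is a simple wooden stool: a rectangular seat 293 mm (x) by 313 mm (y), 23 mm thick, top face at z = 395 mm, on four round legs, each 36 mm in diameter. The legs rest on z = 0, each leg's axis is inset half a diameter from the nearest pair of seat edges (so the leg's bounding box is flush with the corner).

The stool is on top of the table, centred.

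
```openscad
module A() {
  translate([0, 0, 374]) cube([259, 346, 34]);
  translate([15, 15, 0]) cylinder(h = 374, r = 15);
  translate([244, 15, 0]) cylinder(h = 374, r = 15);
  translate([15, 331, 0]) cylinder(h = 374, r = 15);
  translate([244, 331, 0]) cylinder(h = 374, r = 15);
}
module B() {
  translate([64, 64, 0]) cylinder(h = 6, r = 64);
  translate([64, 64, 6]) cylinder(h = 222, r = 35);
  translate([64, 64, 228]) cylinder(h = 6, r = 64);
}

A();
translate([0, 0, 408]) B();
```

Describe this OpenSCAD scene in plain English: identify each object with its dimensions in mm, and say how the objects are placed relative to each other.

A is a four-legged stool. The seat is 259×346 mm, 34 mm thick, top at z = 408 mm. It stands on four round legs, each 30 mm in diameter, from z = 0 to the seat underside, each leg's axis is inset half a diameter from the nearest pair of seat edges (so the leg's bounding box is flush with the corner).

B is a spool: two coaxial disc flanges of radius 64 mm and thickness 6 mm, joined by a core cylinder of radius 35 mm and height 222 mm. The lower flange rests on z = 0 and the three cylinders share a vertical axis.

The spool is on top of the stool.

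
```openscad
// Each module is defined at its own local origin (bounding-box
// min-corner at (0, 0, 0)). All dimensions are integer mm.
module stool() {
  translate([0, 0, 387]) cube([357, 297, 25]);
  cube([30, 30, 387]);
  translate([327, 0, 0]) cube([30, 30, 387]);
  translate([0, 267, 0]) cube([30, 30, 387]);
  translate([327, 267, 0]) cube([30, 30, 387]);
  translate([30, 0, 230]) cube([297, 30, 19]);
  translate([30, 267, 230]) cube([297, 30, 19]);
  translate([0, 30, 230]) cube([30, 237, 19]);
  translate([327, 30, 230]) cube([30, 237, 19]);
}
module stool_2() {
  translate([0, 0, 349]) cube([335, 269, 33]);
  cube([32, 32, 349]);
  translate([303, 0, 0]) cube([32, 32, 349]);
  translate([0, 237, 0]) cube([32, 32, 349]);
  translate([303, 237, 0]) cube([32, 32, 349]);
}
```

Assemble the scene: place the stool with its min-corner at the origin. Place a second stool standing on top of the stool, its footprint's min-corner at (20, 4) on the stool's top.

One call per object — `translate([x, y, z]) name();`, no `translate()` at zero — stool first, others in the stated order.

stool();
translate([20, 4, 412]) stool_2();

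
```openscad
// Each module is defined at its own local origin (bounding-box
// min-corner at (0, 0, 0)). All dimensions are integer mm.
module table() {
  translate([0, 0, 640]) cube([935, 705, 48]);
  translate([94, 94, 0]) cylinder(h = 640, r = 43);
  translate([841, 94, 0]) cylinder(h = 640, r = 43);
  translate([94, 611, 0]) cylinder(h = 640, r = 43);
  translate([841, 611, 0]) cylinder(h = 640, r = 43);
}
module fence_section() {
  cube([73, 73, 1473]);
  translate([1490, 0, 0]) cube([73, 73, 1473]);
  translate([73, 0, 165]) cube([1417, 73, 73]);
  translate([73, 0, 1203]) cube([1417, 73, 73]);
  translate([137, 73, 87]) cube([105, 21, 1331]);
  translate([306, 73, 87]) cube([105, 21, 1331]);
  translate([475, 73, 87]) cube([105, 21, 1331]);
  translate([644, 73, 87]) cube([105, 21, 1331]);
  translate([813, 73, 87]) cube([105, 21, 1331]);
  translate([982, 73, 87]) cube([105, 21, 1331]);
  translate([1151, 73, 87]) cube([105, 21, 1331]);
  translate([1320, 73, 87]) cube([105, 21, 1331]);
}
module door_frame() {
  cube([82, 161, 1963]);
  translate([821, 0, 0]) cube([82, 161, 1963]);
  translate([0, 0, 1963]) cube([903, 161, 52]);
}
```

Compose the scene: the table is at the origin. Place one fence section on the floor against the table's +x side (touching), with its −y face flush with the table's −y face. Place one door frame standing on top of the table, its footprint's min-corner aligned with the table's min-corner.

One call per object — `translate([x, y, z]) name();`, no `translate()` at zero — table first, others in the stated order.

table();
translate([935, 0, 0]) fence_section();
translate([0, 0, 688]) door_frame();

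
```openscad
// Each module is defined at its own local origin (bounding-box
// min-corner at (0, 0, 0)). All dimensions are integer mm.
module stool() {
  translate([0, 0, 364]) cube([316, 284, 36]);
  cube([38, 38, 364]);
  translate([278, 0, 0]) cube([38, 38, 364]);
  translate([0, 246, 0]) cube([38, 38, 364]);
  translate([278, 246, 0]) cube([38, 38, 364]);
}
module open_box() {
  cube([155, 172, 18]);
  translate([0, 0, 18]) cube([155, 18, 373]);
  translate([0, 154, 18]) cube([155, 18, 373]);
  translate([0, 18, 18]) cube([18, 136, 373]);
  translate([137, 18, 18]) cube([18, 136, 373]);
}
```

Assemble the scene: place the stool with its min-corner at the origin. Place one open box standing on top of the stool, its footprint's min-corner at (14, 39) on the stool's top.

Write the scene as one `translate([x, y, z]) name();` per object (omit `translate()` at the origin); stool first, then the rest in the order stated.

stool();
translate([14, 39, 400]) open_box();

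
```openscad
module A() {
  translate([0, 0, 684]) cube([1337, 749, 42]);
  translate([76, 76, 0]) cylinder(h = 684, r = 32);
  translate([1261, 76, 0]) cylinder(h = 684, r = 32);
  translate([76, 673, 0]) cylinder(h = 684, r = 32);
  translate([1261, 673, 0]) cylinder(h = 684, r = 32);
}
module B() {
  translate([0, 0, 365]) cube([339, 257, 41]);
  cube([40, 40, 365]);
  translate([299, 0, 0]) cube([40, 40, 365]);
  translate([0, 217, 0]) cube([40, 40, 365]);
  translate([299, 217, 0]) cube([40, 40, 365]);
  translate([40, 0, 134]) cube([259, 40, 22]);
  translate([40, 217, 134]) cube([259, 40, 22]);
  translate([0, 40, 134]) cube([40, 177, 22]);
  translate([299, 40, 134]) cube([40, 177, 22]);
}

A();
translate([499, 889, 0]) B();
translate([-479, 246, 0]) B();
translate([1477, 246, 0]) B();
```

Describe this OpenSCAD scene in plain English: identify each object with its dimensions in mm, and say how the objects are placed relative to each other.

A is a table: top 1337 mm (x) × 749 mm (y), 42 mm thick, upper face at z = 726 mm, on four round legs of 64 mm diameter, each leg's bounding box inset 44 mm from the nearest pair of top edges, running from z = 0 to the bottom of the top.

B is a four-legged stool. The seat is a 339×257×41 mm slab whose top surface is at z = 406 mm; four square legs, each 40×40 mm in cross-section, run from the floor (z = 0) to the underside of the seat, each flush with a corner of the seat. Four stretchers, 40 mm wide and 22 mm tall, connect adjacent legs with their undersides at z = 134 mm, each running between the inner faces of the legs it joins and aligned with the legs' outer faces on the other axis.

Three stools sit around the table at the +y, −x, +x sides.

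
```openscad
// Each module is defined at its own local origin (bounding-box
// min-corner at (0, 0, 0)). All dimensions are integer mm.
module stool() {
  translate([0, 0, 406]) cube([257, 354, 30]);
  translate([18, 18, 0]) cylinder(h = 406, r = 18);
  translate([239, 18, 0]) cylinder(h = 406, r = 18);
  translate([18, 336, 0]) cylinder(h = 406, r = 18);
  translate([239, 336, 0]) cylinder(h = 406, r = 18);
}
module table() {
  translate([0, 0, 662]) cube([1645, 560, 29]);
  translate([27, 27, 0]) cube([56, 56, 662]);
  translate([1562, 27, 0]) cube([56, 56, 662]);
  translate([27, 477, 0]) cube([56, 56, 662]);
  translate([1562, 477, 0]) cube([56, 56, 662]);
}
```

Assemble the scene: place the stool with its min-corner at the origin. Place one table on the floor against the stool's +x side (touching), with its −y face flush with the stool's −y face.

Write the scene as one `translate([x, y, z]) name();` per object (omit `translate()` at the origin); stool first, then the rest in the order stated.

stool();
translate([257, 0, 0]) table();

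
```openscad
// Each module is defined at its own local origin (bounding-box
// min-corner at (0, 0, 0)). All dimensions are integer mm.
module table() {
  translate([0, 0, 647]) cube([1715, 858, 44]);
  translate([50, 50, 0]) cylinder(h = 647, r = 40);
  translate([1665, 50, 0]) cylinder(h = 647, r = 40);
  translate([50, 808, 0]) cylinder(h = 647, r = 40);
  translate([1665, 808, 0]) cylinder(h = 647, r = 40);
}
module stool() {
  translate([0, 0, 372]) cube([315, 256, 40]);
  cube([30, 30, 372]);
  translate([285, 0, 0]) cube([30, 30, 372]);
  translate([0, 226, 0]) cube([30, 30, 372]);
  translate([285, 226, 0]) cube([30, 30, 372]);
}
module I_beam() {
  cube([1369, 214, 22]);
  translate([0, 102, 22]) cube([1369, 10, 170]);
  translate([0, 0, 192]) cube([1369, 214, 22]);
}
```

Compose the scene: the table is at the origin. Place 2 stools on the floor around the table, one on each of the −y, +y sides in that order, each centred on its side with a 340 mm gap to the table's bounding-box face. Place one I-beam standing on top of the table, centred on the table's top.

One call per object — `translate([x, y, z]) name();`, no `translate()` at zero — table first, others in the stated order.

table();
translate([700, -596, 0]) stool();
translate([700, 1198, 0]) stool();
translate([173, 322, 691]) I_beam();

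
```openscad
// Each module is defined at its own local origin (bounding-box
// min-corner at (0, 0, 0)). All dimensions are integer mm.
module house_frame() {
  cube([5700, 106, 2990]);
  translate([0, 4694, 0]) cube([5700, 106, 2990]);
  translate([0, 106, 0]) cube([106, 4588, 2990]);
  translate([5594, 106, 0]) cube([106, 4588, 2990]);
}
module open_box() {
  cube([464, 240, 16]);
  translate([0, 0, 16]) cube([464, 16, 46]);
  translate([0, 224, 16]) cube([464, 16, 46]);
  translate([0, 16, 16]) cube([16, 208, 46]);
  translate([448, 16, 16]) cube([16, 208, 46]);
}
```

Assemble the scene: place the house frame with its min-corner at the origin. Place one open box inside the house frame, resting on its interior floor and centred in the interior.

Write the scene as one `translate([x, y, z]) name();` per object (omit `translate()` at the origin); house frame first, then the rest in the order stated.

house_frame();
translate([2618, 2280, 0]) open_box();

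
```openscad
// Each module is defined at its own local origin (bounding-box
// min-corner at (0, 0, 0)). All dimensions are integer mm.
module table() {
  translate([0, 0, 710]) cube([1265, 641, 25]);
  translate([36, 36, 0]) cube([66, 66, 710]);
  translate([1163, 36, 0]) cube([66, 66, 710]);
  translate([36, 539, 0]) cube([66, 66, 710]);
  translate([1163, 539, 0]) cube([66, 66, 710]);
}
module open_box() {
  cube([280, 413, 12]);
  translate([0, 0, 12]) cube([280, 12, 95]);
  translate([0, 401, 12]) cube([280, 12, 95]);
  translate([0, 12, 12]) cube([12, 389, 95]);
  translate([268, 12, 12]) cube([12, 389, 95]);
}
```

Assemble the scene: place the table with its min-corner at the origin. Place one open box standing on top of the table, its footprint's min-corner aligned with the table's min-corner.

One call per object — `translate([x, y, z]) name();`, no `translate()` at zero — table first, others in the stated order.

table();
translate([0, 0, 735]) open_box();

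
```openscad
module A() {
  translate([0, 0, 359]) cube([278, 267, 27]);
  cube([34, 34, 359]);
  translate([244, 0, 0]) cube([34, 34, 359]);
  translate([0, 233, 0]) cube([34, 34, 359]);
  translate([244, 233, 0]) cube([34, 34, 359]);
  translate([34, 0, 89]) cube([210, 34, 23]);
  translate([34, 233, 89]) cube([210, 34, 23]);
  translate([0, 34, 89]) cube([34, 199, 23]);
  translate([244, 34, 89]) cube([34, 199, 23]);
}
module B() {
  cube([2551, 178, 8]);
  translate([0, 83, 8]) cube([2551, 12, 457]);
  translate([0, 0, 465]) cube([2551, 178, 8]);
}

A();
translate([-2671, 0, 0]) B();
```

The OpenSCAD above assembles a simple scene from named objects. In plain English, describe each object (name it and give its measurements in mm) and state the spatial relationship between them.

A is a four-legged stool. The seat is 278×267 mm, 27 mm thick, top at z = 386 mm. It stands on four square legs, each 34×34 mm in cross-section, from z = 0 to the seat underside, each flush with a corner of the seat. Four stretchers, 34 mm wide and 23 mm tall, connect adjacent legs with their undersides at z = 89 mm, each running between the inner faces of the legs it joins and aligned with the legs' outer faces on the other axis.

B is an I-beam lying along x, 2551 mm long. Overall section height 473 mm. Two flanges 178 mm wide (y) and 8 mm thick, one on the floor and one at the top; a web 12 mm thick runs between them, centred on the flange width.

The I-beam is on the floor beside the stool on its −x side.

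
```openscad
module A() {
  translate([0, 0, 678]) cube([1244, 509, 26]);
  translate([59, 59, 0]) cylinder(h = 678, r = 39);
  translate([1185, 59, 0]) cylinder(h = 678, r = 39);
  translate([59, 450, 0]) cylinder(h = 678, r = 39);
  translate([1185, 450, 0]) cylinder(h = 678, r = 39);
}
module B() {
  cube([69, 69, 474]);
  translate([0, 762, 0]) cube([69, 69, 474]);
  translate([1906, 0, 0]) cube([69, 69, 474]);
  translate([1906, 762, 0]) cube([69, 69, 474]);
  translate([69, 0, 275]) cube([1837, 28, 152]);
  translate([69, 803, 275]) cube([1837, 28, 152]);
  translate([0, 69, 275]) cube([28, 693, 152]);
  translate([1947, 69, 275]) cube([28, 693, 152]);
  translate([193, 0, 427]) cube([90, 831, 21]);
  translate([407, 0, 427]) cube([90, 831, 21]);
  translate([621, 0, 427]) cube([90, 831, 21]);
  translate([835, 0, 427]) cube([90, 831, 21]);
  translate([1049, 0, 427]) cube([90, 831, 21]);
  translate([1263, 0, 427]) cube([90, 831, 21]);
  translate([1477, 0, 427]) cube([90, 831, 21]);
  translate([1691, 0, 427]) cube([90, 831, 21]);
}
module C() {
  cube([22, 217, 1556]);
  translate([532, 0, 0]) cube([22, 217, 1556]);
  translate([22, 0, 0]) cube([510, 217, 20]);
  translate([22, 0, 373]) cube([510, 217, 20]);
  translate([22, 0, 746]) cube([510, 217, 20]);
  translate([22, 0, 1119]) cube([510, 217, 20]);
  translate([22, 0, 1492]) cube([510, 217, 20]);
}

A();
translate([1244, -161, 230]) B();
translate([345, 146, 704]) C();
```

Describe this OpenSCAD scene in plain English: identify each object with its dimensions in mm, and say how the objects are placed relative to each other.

A is a table: top 1244 mm (x) × 509 mm (y), 26 mm thick, upper face at z = 704 mm, on four round legs of 78 mm diameter, each leg's bounding box inset 20 mm from the nearest pair of top edges, running from z = 0 to the bottom of the top.

B is a bed frame 1975 mm long (x) by 831 mm wide (y). Four 69×69 mm corner posts, 474 mm tall, at the corners of the footprint. Four rails of 28 mm thickness and 152 mm height run between adjacent posts with their undersides at z = 275 mm, their outer faces flush with the outside of the frame (the two x-running rails run between the posts' inner faces; the two y-running rails run between the posts' inner faces). 8 slats, each 90 mm wide (x) and 21 mm thick, lie across the top of the two x-running rails, running the full 831 mm width of the frame in y; the slats are evenly spaced along x between the inner faces of the end posts with equal gaps (rounded down to the nearest mm) at the −x end and between each pair — any rounding remainder accumulates at the +x end.

C is a bookshelf 554 mm wide overall, 217 mm deep and 1556 mm tall. The two sides are 22 mm thick vertical panels. 5 horizontal shelves of 20 mm thickness span between the inner faces of the sides; the lowest shelf sits on the floor and shelves are stacked with a clear vertical gap of 353 mm between each pair.

The bed frame is beside the table with their tops flush at z = 704. The bookshelf is on top of the table, centred.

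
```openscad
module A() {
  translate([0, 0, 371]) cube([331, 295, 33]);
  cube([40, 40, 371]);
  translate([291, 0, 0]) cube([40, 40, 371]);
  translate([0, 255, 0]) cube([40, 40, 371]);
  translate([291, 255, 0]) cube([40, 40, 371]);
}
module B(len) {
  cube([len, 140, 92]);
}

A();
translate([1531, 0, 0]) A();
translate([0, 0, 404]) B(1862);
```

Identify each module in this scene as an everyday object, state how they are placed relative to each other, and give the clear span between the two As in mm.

Second stool starts at x = 1531; first ends at x = 331; clear span = 1531 − 331 = 1200 mm.

A is a stool. B is a beam. A beam spans the tops of two stools. The clear span between the two stools is 1200 mm.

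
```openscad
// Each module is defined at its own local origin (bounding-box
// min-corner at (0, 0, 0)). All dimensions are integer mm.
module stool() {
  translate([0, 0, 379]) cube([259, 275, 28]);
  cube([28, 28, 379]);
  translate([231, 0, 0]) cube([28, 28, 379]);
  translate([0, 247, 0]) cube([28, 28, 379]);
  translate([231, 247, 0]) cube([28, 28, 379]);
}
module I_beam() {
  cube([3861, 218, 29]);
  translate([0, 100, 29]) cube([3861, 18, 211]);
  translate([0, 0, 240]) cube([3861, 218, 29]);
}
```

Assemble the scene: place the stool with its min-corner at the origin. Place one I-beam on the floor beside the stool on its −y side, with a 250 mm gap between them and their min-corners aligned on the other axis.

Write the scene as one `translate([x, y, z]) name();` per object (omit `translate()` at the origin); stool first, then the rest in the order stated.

stool();
translate([0, -468, 0]) I_beam();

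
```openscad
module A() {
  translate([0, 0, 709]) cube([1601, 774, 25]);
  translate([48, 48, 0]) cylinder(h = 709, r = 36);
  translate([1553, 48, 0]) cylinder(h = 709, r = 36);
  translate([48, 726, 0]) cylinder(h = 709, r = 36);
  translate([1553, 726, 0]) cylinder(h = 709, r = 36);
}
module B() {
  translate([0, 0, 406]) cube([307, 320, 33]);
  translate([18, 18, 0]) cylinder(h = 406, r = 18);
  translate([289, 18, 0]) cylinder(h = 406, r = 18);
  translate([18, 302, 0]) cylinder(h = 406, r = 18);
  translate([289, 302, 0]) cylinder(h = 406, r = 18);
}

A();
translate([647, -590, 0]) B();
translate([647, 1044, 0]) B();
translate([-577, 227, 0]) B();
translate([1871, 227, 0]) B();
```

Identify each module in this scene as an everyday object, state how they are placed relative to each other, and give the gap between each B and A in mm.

Each stool's nearest face is 270 mm from the table's bounding box.

A is a table. B is a stool. Four stools sit around the table at the −y, +y, −x, +x sides. The gap between each stool and the table is 270 mm.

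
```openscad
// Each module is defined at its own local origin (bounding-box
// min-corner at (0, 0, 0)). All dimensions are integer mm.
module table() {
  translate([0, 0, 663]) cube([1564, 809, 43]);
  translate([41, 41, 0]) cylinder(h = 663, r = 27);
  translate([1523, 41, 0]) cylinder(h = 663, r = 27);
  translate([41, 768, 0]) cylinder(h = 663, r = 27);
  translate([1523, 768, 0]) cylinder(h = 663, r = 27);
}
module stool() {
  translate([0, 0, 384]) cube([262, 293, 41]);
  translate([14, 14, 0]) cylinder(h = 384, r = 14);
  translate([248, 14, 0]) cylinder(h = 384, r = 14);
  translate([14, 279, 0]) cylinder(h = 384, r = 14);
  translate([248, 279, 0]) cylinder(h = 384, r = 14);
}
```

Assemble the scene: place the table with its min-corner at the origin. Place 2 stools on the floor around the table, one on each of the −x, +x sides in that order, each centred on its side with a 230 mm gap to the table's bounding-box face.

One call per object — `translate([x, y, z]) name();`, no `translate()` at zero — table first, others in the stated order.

table();
translate([-492, 258, 0]) stool();
translate([1794, 258, 0]) stool();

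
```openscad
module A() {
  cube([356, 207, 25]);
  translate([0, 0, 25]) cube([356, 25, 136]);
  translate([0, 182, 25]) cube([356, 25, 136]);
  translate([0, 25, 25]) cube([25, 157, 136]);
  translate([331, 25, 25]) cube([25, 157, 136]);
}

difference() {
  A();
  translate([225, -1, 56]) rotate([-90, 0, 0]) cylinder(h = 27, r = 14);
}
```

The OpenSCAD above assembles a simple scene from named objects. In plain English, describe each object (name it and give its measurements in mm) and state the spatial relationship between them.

A is an open storage box with external size 356×207×161 mm and wall thickness 25 mm (the base is also 25 mm thick). The base covers the whole footprint; the four walls stand on the base, with the y-facing walls full-width and the x-facing walls fitting between their inner faces.

The open box has a circular hole of radius 14 mm through its front wall, centred at (x = 225, z = 56).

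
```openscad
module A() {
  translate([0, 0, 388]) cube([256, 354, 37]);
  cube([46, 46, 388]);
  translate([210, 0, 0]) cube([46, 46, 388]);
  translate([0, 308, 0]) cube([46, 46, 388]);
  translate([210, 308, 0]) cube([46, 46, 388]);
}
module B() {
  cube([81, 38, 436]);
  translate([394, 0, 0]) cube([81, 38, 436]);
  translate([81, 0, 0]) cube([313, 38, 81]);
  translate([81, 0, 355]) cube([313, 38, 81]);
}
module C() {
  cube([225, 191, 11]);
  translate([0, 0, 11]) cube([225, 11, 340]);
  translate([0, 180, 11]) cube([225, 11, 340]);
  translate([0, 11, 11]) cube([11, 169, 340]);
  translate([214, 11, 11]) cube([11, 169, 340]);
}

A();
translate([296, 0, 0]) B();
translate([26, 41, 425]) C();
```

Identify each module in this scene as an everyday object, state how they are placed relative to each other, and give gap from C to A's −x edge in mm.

A is a stool. B is a picture frame. C is an open box. The picture frame is on the floor beside the stool on its +x side. The open box is on top of the stool. The gap from the open box to the stool's −x edge is 26 mm.

The open box's min-x is at 26; the stool's min-x is 0; gap = 26 mm.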